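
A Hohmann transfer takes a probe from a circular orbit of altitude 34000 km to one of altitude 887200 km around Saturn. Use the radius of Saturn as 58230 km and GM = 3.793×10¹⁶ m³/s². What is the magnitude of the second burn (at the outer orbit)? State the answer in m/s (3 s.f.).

r₁ = 58230 + 34000 = 92230 km = 9.2230×10⁷ m.
r₂ = 58230 + 887200 = 945430 km = 9.4543×10⁸ m.
Transfer ellipse a_t = (r₁ + r₂)/2 = 5.188×10⁸ m.
At r₁: circular v_c1 = √(μ/r₁) = 20280 m/s; transfer-perikrone v_p = √[μ(2/r₁ − 1/a_t)] = 27380 m/s.
At r₂: circular v_c2 = √(μ/r₂) = 6334 m/s; transfer-apokrone v_a = √[μ(2/r₂ − 1/a_t)] = 2671 m/s.
Δv₂ = v_c2 − v_a = 3663 m/s.

Δv ≈ 3660 m/s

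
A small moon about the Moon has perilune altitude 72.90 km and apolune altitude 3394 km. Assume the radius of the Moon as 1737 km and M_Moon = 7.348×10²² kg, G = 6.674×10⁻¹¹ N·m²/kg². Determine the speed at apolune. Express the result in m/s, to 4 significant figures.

μ = GM = 6.674×10⁻¹¹ × 7.348×10²² = 4.904×10¹² m³/s².
r_p = 1737 + 72.90 = 1809.9 km = 1.8099×10⁶ m.
r_a = 1737 + 3394 = 5131.0 km = 5.1310×10⁶ m.
Semi-major axis a = (r_p + r_a)/2 = 3470.4 km = 3.470×10⁶ m.
Vis-viva: v² = μ(2/r − 1/a) = 4.904×10¹² × (3.898×10⁻⁷ − 2.881×10⁻⁷) = 4.985×10⁵ m²/s².
v = 706.0 m/s.

v ≈ 706.0 m/s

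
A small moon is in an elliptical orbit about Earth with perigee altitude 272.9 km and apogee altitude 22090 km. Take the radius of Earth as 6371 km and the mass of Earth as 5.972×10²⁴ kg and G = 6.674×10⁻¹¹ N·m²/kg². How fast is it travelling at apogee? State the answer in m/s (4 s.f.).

v ≈ 2302 m/s

μ = GM = 6.674×10⁻¹¹ × 5.972×10²⁴ = 3.986×10¹⁴ m³/s².
r_p = 6371 + 272.9 = 6643.9 km = 6.6439×10⁶ m.
r_a = 6371 + 22090 = 28461 km = 2.8461×10⁷ m.
Semi-major axis a = (r_p + r_a)/2 = 17552 km = 1.755×10⁷ m.
Vis-viva: v² = μ(2/r − 1/a) = 3.986×10¹⁴ × (7.027×10⁻⁸ − 5.697×10⁻⁸) = 5.301×10⁶ m²/s².
v = 2302 m/s.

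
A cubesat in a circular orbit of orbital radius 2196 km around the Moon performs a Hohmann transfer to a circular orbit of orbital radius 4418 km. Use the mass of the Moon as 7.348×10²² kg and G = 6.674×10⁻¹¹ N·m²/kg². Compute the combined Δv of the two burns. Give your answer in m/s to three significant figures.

μ = GM = 6.674×10⁻¹¹ × 7.348×10²² = 4.904×10¹² m³/s².
r₁ = 2196 km = 2.196×10⁶ m.
r₂ = 4418 km = 4.418×10⁶ m.
Transfer ellipse a_t = (r₁ + r₂)/2 = 3.307×10⁶ m.
At r₁: circular v_c1 = √(μ/r₁) = 1494 m/s; transfer-perilune v_p = √[μ(2/r₁ − 1/a_t)] = 1727 m/s.
Δv₁ = v_p − v_c1 = 232.9 m/s.
At r₂: circular v_c2 = √(μ/r₂) = 1054 m/s; transfer-apolune v_a = √[μ(2/r₂ − 1/a_t)] = 858.5 m/s.
Δv₂ = v_c2 − v_a = 195.0 m/s.
Total Δv = Δv₁ + Δv₂ = 427.9 m/s.

Δv_total ≈ 428 m/s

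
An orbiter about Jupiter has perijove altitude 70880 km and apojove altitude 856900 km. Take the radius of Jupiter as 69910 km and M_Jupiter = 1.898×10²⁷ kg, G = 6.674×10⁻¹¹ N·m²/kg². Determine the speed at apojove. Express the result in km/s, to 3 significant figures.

v ≈ 6.00 km/s

μ = GM = 6.674×10⁻¹¹ × 1.898×10²⁷ = 1.267×10¹⁷ m³/s².
r_p = 69910 + 70880 = 140790 km = 1.4079×10⁸ m.
r_a = 69910 + 856900 = 926810 km = 9.2681×10⁸ m.
Semi-major axis a = (r_p + r_a)/2 = 5.3380×10⁵ km = 5.338×10⁸ m.
Vis-viva: v² = μ(2/r − 1/a) = 1.267×10¹⁷ × (2.158×10⁻⁹ − 1.873×10⁻⁹) = 3.605×10⁷ m²/s².
v = 6004 m/s = 6.004 km/s.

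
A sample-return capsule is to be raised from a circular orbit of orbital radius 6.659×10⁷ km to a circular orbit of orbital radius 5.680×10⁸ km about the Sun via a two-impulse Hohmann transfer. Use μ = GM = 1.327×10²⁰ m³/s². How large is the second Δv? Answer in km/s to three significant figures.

r₁ = 6.659×10⁷ km = 6.659×10¹⁰ m.
r₂ = 5.680×10⁸ km = 5.680×10¹¹ m.
Transfer ellipse a_t = (r₁ + r₂)/2 = 3.173×10¹¹ m.
At r₁: circular v_c1 = √(μ/r₁) = 44640 m/s; transfer-perihelion v_p = √[μ(2/r₁ − 1/a_t)] = 59730 m/s.
At r₂: circular v_c2 = √(μ/r₂) = 15280 m/s; transfer-aphelion v_a = √[μ(2/r₂ − 1/a_t)] = 7002 m/s.
Δv₂ = v_c2 − v_a = 8283 m/s.
= 8.283 km/s.

Δv ≈ 8.28 km/s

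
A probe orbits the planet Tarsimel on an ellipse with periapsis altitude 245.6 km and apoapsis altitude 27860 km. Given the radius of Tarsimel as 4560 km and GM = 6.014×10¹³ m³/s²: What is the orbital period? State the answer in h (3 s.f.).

T ≈ 18.1 h

r_p = 4560 + 245.6 = 4805.6 km = 4.8056×10⁶ m.
r_a = 4560 + 27860 = 32420 km = 3.2420×10⁷ m.
Semi-major axis a = (r_p + r_a)/2 = (4805.6 + 32420)/2 = 18613 km = 1.861×10⁷ m.
By Kepler's third law T = 2π√(a³/μ) = 2π × 1.035×10⁴ = 6.506×10⁴ s.
= 18.07 h.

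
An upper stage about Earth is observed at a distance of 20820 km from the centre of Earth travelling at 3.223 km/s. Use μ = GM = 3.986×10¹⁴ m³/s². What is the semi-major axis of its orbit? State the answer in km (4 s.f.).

r = 2.082×10⁷ m.
Specific orbital energy ε = v²/2 − μ/r = (3223)²/2 − 3.986×10¹⁴/2.082×10⁷ = -1.395×10⁷ J/kg.
Since ε = −μ/(2a), a = −μ/(2ε) = 1.429×10⁷ m = 14286 km.

a ≈ 14290 km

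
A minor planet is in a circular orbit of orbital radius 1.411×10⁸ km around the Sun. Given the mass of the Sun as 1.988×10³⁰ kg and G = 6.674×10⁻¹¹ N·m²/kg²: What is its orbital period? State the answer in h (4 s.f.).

μ = GM = 6.674×10⁻¹¹ × 1.988×10³⁰ = 1.327×10²⁰ m³/s².
r = 1.411×10⁸ km = 1.411×10¹¹ m.
Kepler's third law: T = 2π√(r³/μ) = 2π√((1.411×10¹¹)³ / 1.327×10²⁰).
r³/μ = 2.117×10¹³ s², so T = 2π × 4.601×10⁶ = 2.891×10⁷ s.
Converting: 2.891×10⁷ s ÷ 3600 = 8031 h.

T ≈ 8031 h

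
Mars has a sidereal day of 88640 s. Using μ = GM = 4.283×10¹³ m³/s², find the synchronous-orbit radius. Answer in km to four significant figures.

A synchronous orbit has period T, so by Kepler's third law a = (μT²/4π²)^(1/3).
μT²/4π² = 4.283×10¹³ × (8.864×10⁴)² / 39.48 = 8.524×10²¹ m³.
a = 2.043×10⁷ m = 20428 km.

r_sync ≈ 20430 km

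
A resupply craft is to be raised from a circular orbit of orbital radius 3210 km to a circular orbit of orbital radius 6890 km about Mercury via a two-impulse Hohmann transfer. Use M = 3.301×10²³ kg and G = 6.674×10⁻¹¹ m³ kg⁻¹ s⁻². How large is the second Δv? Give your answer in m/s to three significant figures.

μ = GM = 6.674×10⁻¹¹ × 3.301×10²³ = 2.203×10¹³ m³/s².
r₁ = 3210 km = 3.210×10⁶ m.
r₂ = 6890 km = 6.890×10⁶ m.
Transfer ellipse a_t = (r₁ + r₂)/2 = 5.050×10⁶ m.
At r₁: circular v_c1 = √(μ/r₁) = 2620 m/s; transfer-periherm v_p = √[μ(2/r₁ − 1/a_t)] = 3060 m/s.
At r₂: circular v_c2 = √(μ/r₂) = 1788 m/s; transfer-apoherm v_a = √[μ(2/r₂ − 1/a_t)] = 1426 m/s.
Δv₂ = v_c2 − v_a = 362.5 m/s.

Δv ≈ 363 m/s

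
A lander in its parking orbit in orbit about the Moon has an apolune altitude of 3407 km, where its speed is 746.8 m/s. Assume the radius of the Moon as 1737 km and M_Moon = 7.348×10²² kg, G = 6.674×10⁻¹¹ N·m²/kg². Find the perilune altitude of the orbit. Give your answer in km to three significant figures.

μ = GM = 6.674×10⁻¹¹ × 7.348×10²² = 4.904×10¹² m³/s².
r_a = 1737 + 3407 = 5144.0 km = 5.144×10⁶ m.
Specific energy ε = v²/2 − μ/r = -6.745×10⁵ J/kg, so a = −μ/(2ε) = 3.635×10⁶ m.
The apsides satisfy r_p + r_a = 2a, so the perilune radius is 2a − r_a = 2.127×10⁶ m = 2126.7 km.
Perilune altitude = 2126.7 − 1737 = 389.66 km.

perilune altitude ≈ 390 km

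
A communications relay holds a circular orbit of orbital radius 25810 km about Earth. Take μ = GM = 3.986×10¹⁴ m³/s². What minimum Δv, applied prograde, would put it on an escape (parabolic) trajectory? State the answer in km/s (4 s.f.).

Δv ≈ 1.628 km/s

r = 25810 km = 2.581×10⁷ m.
Circular speed v_c = √(μ/r) = 3930 m/s.
Escape speed v_esc = √(2μ/r) = √2 × v_c = 5558 m/s.
Δv = v_esc − v_c = 1628 m/s = 1.628 km/s.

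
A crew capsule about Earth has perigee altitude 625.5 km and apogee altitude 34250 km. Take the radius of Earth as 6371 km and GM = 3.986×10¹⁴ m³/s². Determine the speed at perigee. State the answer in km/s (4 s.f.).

v ≈ 9.859 km/s

r_p = 6371 + 625.5 = 6996.5 km = 6.9965×10⁶ m.
r_a = 6371 + 34250 = 40621 km = 4.0621×10⁷ m.
Semi-major axis a = (r_p + r_a)/2 = 23809 km = 2.381×10⁷ m.
Vis-viva: v² = μ(2/r − 1/a) = 3.986×10¹⁴ × (2.859×10⁻⁷ − 4.200×10⁻⁸) = 9.720×10⁷ m²/s².
v = 9859 m/s = 9.859 km/s.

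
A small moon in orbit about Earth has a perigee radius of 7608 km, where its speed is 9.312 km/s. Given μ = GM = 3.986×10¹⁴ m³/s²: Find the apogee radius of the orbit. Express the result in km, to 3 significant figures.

r_p = 7.608×10⁶ m.
Specific energy ε = v²/2 − μ/r = -9.036×10⁶ J/kg, so a = −μ/(2ε) = 2.206×10⁷ m.
The apsides satisfy r_p + r_a = 2a, so the apogee radius is 2a − r_p = 3.651×10⁷ m = 36507 km.

apogee radius ≈ 36500 km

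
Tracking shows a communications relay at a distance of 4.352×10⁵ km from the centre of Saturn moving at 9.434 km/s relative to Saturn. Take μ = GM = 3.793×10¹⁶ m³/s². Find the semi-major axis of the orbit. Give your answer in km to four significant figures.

a ≈ 4.446×10⁵ km

r = 4.352×10⁸ m.
Vis-viva rearranged: 1/a = 2/r − v²/μ = 4.596×10⁻⁹ − 2.346×10⁻⁹ = 2.249×10⁻⁹ m⁻¹.
a = 4.446×10⁸ m = 4.4461×10⁵ km.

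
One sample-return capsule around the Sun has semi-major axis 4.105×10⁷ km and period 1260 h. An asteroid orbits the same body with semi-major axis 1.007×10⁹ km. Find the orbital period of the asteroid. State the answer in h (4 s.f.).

T₂ ≈ 1.531×10⁵ h

Kepler's third law: T² ∝ a³, so T₂ = T₁ (a₂/a₁)^(3/2).
a₂/a₁ = 24.53, (a₂/a₁)^(3/2) = 121.5.
T₂ = 1260 × 121.5 = 1.531×10⁵ h.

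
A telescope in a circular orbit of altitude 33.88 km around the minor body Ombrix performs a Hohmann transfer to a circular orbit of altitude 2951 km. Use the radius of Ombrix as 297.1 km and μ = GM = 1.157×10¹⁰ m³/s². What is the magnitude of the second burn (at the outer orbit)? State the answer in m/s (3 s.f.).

r₁ = 297.1 + 33.88 = 330.98 km = 3.3098×10⁵ m.
r₂ = 297.1 + 2951 = 3248.1 km = 3.2481×10⁶ m.
Transfer ellipse a_t = (r₁ + r₂)/2 = 1.790×10⁶ m.
At r₁: circular v_c1 = √(μ/r₁) = 187.0 m/s; transfer-periapsis v_p = √[μ(2/r₁ − 1/a_t)] = 251.9 m/s.
At r₂: circular v_c2 = √(μ/r₂) = 59.68 m/s; transfer-apoapsis v_a = √[μ(2/r₂ − 1/a_t)] = 25.67 m/s.
Δv₂ = v_c2 − v_a = 34.02 m/s.

Δv ≈ 34.0 m/s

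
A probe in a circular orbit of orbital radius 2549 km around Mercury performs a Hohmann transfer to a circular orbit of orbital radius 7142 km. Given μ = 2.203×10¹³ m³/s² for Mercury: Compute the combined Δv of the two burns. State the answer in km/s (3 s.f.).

r₁ = 2549 km = 2.549×10⁶ m.
r₂ = 7142 km = 7.142×10⁶ m.
Transfer ellipse a_t = (r₁ + r₂)/2 = 4.846×10⁶ m.
At r₁: circular v_c1 = √(μ/r₁) = 2940 m/s; transfer-periherm v_p = √[μ(2/r₁ − 1/a_t)] = 3569 m/s.
Δv₁ = v_p − v_c1 = 629.3 m/s.
At r₂: circular v_c2 = √(μ/r₂) = 1756 m/s; transfer-apoherm v_a = √[μ(2/r₂ − 1/a_t)] = 1274 m/s.
Δv₂ = v_c2 − v_a = 482.5 m/s.
Total Δv = Δv₁ + Δv₂ = 1112 m/s = 1.112 km/s.

Δv_total ≈ 1.11 km/s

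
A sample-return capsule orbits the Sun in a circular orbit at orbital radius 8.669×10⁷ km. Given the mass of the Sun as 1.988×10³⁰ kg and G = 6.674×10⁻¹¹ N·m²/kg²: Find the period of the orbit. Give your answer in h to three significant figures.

μ = GM = 6.674×10⁻¹¹ × 1.988×10³⁰ = 1.327×10²⁰ m³/s².
r = 8.669×10⁷ km = 8.669×10¹⁰ m.
Kepler's third law: T = 2π√(r³/μ) = 2π√((8.669×10¹⁰)³ / 1.327×10²⁰).
r³/μ = 4.910×10¹² s², so T = 2π × 2.216×10⁶ = 1.392×10⁷ s.
Converting: 1.392×10⁷ s ÷ 3600 = 3867 h.

T ≈ 3870 h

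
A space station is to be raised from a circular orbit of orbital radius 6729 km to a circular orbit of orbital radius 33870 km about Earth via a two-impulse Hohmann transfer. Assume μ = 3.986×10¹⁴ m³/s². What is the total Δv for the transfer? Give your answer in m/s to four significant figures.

Δv_total ≈ 3701 m/s

r₁ = 6729 km = 6.729×10⁶ m.
r₂ = 33870 km = 3.387×10⁷ m.
Transfer ellipse a_t = (r₁ + r₂)/2 = 2.030×10⁷ m.
At r₁: circular v_c1 = √(μ/r₁) = 7697 m/s; transfer-perigee v_p = √[μ(2/r₁ − 1/a_t)] = 9942 m/s.
Δv₁ = v_p − v_c1 = 2245 m/s.
At r₂: circular v_c2 = √(μ/r₂) = 3431 m/s; transfer-apogee v_a = √[μ(2/r₂ − 1/a_t)] = 1975 m/s.
Δv₂ = v_c2 − v_a = 1455 m/s.
Total Δv = Δv₁ + Δv₂ = 3701 m/s.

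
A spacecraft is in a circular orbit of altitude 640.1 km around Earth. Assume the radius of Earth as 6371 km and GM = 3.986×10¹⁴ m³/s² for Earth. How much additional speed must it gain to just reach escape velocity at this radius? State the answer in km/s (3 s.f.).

Δv ≈ 3.12 km/s

r = 6371 + 640.1 = 7011.1 km = 7.0111×10⁶ m.
Circular speed v_c = √(μ/r) = 7540 m/s.
Escape speed v_esc = √(2μ/r) = √2 × v_c = 10660 m/s.
Δv = v_esc − v_c = 3123 m/s = 3.123 km/s.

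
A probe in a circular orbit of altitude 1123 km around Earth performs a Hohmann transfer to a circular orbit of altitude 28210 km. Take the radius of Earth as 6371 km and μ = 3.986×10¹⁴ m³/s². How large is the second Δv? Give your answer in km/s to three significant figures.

r₁ = 6371 + 1123 = 7494.0 km = 7.4940×10⁶ m.
r₂ = 6371 + 28210 = 34581 km = 3.4581×10⁷ m.
Transfer ellipse a_t = (r₁ + r₂)/2 = 2.104×10⁷ m.
At r₁: circular v_c1 = √(μ/r₁) = 7293 m/s; transfer-perigee v_p = √[μ(2/r₁ − 1/a_t)] = 9350 m/s.
At r₂: circular v_c2 = √(μ/r₂) = 3395 m/s; transfer-apogee v_a = √[μ(2/r₂ − 1/a_t)] = 2026 m/s.
Δv₂ = v_c2 − v_a = 1369 m/s.
= 1.369 km/s.

Δv ≈ 1.37 km/s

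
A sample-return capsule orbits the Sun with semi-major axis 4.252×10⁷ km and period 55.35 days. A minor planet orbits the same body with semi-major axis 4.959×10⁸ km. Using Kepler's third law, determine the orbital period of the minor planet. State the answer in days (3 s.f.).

Kepler's third law: T² ∝ a³, so T₂ = T₁ (a₂/a₁)^(3/2).
a₂/a₁ = 11.66, (a₂/a₁)^(3/2) = 39.83.
T₂ = 55.35 × 39.83 = 2205 days.

T₂ ≈ 2200 days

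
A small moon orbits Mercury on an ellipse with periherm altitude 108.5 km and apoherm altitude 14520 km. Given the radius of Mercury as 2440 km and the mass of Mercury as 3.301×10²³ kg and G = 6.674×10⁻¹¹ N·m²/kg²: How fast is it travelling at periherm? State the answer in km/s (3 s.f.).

v ≈ 3.88 km/s

μ = GM = 6.674×10⁻¹¹ × 3.301×10²³ = 2.203×10¹³ m³/s².
r_p = 2440 + 108.5 = 2548.5 km = 2.5485×10⁶ m.
r_a = 2440 + 14520 = 16960 km = 1.6960×10⁷ m.
Semi-major axis a = (r_p + r_a)/2 = 9754.2 km = 9.754×10⁶ m.
Vis-viva: v² = μ(2/r − 1/a) = 2.203×10¹³ × (7.848×10⁻⁷ − 1.025×10⁻⁷) = 1.503×10⁷ m²/s².
v = 3877 m/s = 3.877 km/s.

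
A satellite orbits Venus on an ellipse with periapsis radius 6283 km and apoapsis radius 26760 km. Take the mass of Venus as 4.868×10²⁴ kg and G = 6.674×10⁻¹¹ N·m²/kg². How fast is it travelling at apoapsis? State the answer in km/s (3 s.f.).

μ = GM = 6.674×10⁻¹¹ × 4.868×10²⁴ = 3.249×10¹⁴ m³/s².
Semi-major axis a = (r_p + r_a)/2 = 16522 km = 1.652×10⁷ m.
Vis-viva: v² = μ(2/r − 1/a) = 3.249×10¹⁴ × (7.474×10⁻⁸ − 6.053×10⁻⁸) = 4.617×10⁶ m²/s².
v = 2149 m/s = 2.149 km/s.

v ≈ 2.15 km/s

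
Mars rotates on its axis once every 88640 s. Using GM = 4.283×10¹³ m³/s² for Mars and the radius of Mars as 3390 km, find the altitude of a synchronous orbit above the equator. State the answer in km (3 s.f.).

A synchronous orbit has period T, so by Kepler's third law a = (μT²/4π²)^(1/3).
μT²/4π² = 4.283×10¹³ × (8.864×10⁴)² / 39.48 = 8.524×10²¹ m³.
a = 2.043×10⁷ m = 20428 km.
Altitude h = a − R = 20428 − 3390 = 17038 km.

h_sync ≈ 17000 km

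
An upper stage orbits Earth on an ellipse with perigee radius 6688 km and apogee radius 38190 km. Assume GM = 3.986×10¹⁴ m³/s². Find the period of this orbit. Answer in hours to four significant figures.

Semi-major axis a = (r_p + r_a)/2 = (6688.0 + 38190)/2 = 22439 km = 2.244×10⁷ m.
By Kepler's third law T = 2π√(a³/μ) = 2π × 5.324×10³ = 3.345×10⁴ s.
= 9.292 hours.

T ≈ 9.292 hours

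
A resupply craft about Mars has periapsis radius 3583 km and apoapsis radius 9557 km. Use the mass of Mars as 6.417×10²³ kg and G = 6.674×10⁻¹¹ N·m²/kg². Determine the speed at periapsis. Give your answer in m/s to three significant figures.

μ = GM = 6.674×10⁻¹¹ × 6.417×10²³ = 4.283×10¹³ m³/s².
Semi-major axis a = (r_p + r_a)/2 = 6570.0 km = 6.570×10⁶ m.
Vis-viva: v² = μ(2/r − 1/a) = 4.283×10¹³ × (5.582×10⁻⁷ − 1.522×10⁻⁷) = 1.739×10⁷ m²/s².
v = 4170 m/s.

v ≈ 4170 m/s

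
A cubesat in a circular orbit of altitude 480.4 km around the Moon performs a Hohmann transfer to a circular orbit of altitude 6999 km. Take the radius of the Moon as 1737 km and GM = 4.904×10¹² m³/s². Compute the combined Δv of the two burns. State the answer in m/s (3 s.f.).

Δv_total ≈ 664 m/s

r₁ = 1737 + 480.4 = 2217.4 km = 2.2174×10⁶ m.
r₂ = 1737 + 6999 = 8736.0 km = 8.7360×10⁶ m.
Transfer ellipse a_t = (r₁ + r₂)/2 = 5.477×10⁶ m.
At r₁: circular v_c1 = √(μ/r₁) = 1487 m/s; transfer-perilune v_p = √[μ(2/r₁ − 1/a_t)] = 1878 m/s.
Δv₁ = v_p − v_c1 = 391.1 m/s.
At r₂: circular v_c2 = √(μ/r₂) = 749.2 m/s; transfer-apolune v_a = √[μ(2/r₂ − 1/a_t)] = 476.7 m/s.
Δv₂ = v_c2 − v_a = 272.5 m/s.
Total Δv = Δv₁ + Δv₂ = 663.6 m/s.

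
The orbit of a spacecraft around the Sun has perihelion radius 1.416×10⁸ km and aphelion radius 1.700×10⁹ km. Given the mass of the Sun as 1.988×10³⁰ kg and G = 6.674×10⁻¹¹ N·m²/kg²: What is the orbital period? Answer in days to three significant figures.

T ≈ 5580 days

μ = GM = 6.674×10⁻¹¹ × 1.988×10³⁰ = 1.327×10²⁰ m³/s².
Semi-major axis a = (r_p + r_a)/2 = (1.4160×10⁸ + 1.7000×10⁹)/2 = 9.2080×10⁸ km = 9.208×10¹¹ m.
By Kepler's third law T = 2π√(a³/μ) = 2π × 7.671×10⁷ = 4.820×10⁸ s.
= 5578 days.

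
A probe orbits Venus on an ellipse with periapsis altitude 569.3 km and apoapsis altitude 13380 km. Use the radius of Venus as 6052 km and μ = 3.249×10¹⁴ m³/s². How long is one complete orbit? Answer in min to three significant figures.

r_p = 6052 + 569.3 = 6621.3 km = 6.6213×10⁶ m.
r_a = 6052 + 13380 = 19432 km = 1.9432×10⁷ m.
Semi-major axis a = (r_p + r_a)/2 = (6621.3 + 19432)/2 = 13027 km = 1.303×10⁷ m.
By Kepler's third law T = 2π√(a³/μ) = 2π × 2.608×10³ = 1.639×10⁴ s.
= 273.2 min.

T ≈ 273 min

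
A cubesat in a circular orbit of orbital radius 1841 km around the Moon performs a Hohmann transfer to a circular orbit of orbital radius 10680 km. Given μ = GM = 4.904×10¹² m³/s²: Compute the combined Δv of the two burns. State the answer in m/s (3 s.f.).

Δv_total ≈ 810 m/s

r₁ = 1841 km = 1.841×10⁶ m.
r₂ = 10680 km = 1.068×10⁷ m.
Transfer ellipse a_t = (r₁ + r₂)/2 = 6.260×10⁶ m.
At r₁: circular v_c1 = √(μ/r₁) = 1632 m/s; transfer-perilune v_p = √[μ(2/r₁ − 1/a_t)] = 2132 m/s.
Δv₁ = v_p − v_c1 = 499.6 m/s.
At r₂: circular v_c2 = √(μ/r₂) = 677.6 m/s; transfer-apolune v_a = √[μ(2/r₂ − 1/a_t)] = 367.5 m/s.
Δv₂ = v_c2 − v_a = 310.2 m/s.
Total Δv = Δv₁ + Δv₂ = 809.8 m/s.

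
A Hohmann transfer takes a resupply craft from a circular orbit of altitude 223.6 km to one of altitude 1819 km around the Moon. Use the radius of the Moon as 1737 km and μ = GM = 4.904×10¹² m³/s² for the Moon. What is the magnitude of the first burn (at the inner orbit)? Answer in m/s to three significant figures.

r₁ = 1737 + 223.6 = 1960.6 km = 1.9606×10⁶ m.
r₂ = 1737 + 1819 = 3556.0 km = 3.5560×10⁶ m.
Transfer ellipse a_t = (r₁ + r₂)/2 = 2.758×10⁶ m.
At r₁: circular v_c1 = √(μ/r₁) = 1582 m/s; transfer-perilune v_p = √[μ(2/r₁ − 1/a_t)] = 1796 m/s.
Δv₁ = v_p − v_c1 = 214.2 m/s.

Δv ≈ 214 m/s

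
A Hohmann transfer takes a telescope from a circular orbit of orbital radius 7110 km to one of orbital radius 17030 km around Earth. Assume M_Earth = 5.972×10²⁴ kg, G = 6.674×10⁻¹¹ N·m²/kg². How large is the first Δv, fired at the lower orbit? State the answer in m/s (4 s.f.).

μ = GM = 6.674×10⁻¹¹ × 5.972×10²⁴ = 3.986×10¹⁴ m³/s².
r₁ = 7110 km = 7.110×10⁶ m.
r₂ = 17030 km = 1.703×10⁷ m.
Transfer ellipse a_t = (r₁ + r₂)/2 = 1.207×10⁷ m.
At r₁: circular v_c1 = √(μ/r₁) = 7487 m/s; transfer-perigee v_p = √[μ(2/r₁ − 1/a_t)] = 8893 m/s.
Δv₁ = v_p − v_c1 = 1406 m/s.

Δv ≈ 1406 m/s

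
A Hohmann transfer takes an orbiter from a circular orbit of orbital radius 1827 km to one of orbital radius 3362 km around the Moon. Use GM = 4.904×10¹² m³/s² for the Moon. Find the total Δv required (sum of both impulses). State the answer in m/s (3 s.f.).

Δv_total ≈ 421 m/s

r₁ = 1827 km = 1.827×10⁶ m.
r₂ = 3362 km = 3.362×10⁶ m.
Transfer ellipse a_t = (r₁ + r₂)/2 = 2.594×10⁶ m.
At r₁: circular v_c1 = √(μ/r₁) = 1638 m/s; transfer-perilune v_p = √[μ(2/r₁ − 1/a_t)] = 1865 m/s.
Δv₁ = v_p − v_c1 = 226.6 m/s.
At r₂: circular v_c2 = √(μ/r₂) = 1208 m/s; transfer-apolune v_a = √[μ(2/r₂ − 1/a_t)] = 1013 m/s.
Δv₂ = v_c2 − v_a = 194.3 m/s.
Total Δv = Δv₁ + Δv₂ = 420.9 m/s.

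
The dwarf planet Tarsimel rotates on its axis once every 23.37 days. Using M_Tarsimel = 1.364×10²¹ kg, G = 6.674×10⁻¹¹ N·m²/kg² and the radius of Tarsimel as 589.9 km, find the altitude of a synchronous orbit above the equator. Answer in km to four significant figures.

μ = GM = 6.674×10⁻¹¹ × 1.364×10²¹ = 9.103×10¹⁰ m³/s².
T = 23.37 days = 2.019×10⁶ s.
A synchronous orbit has period T, so by Kepler's third law a = (μT²/4π²)^(1/3).
μT²/4π² = 9.103×10¹⁰ × (2.019×10⁶)² / 39.48 = 9.401×10²¹ m³.
a = 2.111×10⁷ m = 21105 km.
Altitude h = a − R = 21105 − 589.9 = 20516 km.

h_sync ≈ 20520 km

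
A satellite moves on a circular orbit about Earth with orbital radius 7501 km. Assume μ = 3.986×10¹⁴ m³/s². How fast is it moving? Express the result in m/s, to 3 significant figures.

v ≈ 7290 m/s

r = 7501 km = 7.501×10⁶ m.
For a circular orbit v = √(μ/r) = √(3.986×10¹⁴ / 7.501×10⁶) = √(5.314×10⁷) = 7290 m/s.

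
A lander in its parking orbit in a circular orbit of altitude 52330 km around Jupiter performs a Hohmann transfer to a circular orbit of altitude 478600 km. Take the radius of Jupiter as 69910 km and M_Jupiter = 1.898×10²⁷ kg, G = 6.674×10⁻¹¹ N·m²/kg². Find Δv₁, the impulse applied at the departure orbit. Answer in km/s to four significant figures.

Δv ≈ 8.977 km/s

μ = GM = 6.674×10⁻¹¹ × 1.898×10²⁷ = 1.267×10¹⁷ m³/s².
r₁ = 69910 + 52330 = 122240 km = 1.2224×10⁸ m.
r₂ = 69910 + 478600 = 548510 km = 5.4851×10⁸ m.
Transfer ellipse a_t = (r₁ + r₂)/2 = 3.354×10⁸ m.
At r₁: circular v_c1 = √(μ/r₁) = 32190 m/s; transfer-perijove v_p = √[μ(2/r₁ − 1/a_t)] = 41170 m/s.
Δv₁ = v_p − v_c1 = 8977 m/s.
= 8.977 km/s.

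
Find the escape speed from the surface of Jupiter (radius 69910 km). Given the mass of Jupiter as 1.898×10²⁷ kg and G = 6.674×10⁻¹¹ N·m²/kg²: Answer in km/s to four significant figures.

v_esc ≈ 60.20 km/s

μ = GM = 6.674×10⁻¹¹ × 1.898×10²⁷ = 1.267×10¹⁷ m³/s².
r = R = 6.991×10⁷ m.
Escape speed v_esc = √(2μ/r) = √(2 × 1.267×10¹⁷ / 6.991×10⁷) = √(3.624×10⁹) = 60200 m/s.
= 60.20 km/s.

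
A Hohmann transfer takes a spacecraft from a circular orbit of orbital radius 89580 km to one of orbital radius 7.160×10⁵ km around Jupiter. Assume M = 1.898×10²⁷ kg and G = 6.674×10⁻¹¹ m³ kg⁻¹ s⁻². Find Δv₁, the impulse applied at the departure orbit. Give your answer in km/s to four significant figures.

Δv ≈ 12.53 km/s

μ = GM = 6.674×10⁻¹¹ × 1.898×10²⁷ = 1.267×10¹⁷ m³/s².
r₁ = 89580 km = 8.958×10⁷ m.
r₂ = 7.160×10⁵ km = 7.160×10⁸ m.
Transfer ellipse a_t = (r₁ + r₂)/2 = 4.028×10⁸ m.
At r₁: circular v_c1 = √(μ/r₁) = 37600 m/s; transfer-perijove v_p = √[μ(2/r₁ − 1/a_t)] = 50140 m/s.
Δv₁ = v_p − v_c1 = 12530 m/s.
= 12.53 km/s.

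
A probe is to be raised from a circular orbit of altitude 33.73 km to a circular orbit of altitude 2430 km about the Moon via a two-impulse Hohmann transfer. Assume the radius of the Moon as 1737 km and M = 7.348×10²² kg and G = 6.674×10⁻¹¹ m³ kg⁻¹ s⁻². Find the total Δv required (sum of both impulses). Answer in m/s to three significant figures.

Δv_total ≈ 554 m/s

μ = GM = 6.674×10⁻¹¹ × 7.348×10²² = 4.904×10¹² m³/s².
r₁ = 1737 + 33.73 = 1770.7 km = 1.7707×10⁶ m.
r₂ = 1737 + 2430 = 4167.0 km = 4.1670×10⁶ m.
Transfer ellipse a_t = (r₁ + r₂)/2 = 2.969×10⁶ m.
At r₁: circular v_c1 = √(μ/r₁) = 1664 m/s; transfer-perilune v_p = √[μ(2/r₁ − 1/a_t)] = 1972 m/s.
Δv₁ = v_p − v_c1 = 307.4 m/s.
At r₂: circular v_c2 = √(μ/r₂) = 1085 m/s; transfer-apolune v_a = √[μ(2/r₂ − 1/a_t)] = 837.8 m/s.
Δv₂ = v_c2 − v_a = 247.0 m/s.
Total Δv = Δv₁ + Δv₂ = 554.4 m/s.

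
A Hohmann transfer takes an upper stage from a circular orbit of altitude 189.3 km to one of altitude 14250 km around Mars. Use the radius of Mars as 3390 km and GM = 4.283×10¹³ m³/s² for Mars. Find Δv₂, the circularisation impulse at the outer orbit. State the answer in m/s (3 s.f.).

r₁ = 3390 + 189.3 = 3579.3 km = 3.5793×10⁶ m.
r₂ = 3390 + 14250 = 17640 km = 1.7640×10⁷ m.
Transfer ellipse a_t = (r₁ + r₂)/2 = 1.061×10⁷ m.
At r₁: circular v_c1 = √(μ/r₁) = 3459 m/s; transfer-periapsis v_p = √[μ(2/r₁ − 1/a_t)] = 4460 m/s.
At r₂: circular v_c2 = √(μ/r₂) = 1558 m/s; transfer-apoapsis v_a = √[μ(2/r₂ − 1/a_t)] = 905.1 m/s.
Δv₂ = v_c2 − v_a = 653.2 m/s.

Δv ≈ 653 m/s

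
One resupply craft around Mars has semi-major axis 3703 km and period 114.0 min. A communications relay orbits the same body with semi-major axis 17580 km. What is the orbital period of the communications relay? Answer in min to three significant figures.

T₂ ≈ 1180 min

Kepler's third law: T² ∝ a³, so T₂ = T₁ (a₂/a₁)^(3/2).
a₂/a₁ = 4.748, (a₂/a₁)^(3/2) = 10.34.
T₂ = 114.0 × 10.34 = 1179 min.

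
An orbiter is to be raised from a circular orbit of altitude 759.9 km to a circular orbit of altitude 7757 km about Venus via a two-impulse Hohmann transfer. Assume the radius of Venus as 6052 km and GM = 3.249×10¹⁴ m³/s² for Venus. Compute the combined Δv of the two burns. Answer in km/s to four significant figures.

Δv_total ≈ 1.994 km/s

r₁ = 6052 + 759.9 = 6811.9 km = 6.8119×10⁶ m.
r₂ = 6052 + 7757 = 13809 km = 1.3809×10⁷ m.
Transfer ellipse a_t = (r₁ + r₂)/2 = 1.031×10⁷ m.
At r₁: circular v_c1 = √(μ/r₁) = 6906 m/s; transfer-periapsis v_p = √[μ(2/r₁ − 1/a_t)] = 7993 m/s.
Δv₁ = v_p − v_c1 = 1086 m/s.
At r₂: circular v_c2 = √(μ/r₂) = 4851 m/s; transfer-apoapsis v_a = √[μ(2/r₂ − 1/a_t)] = 3943 m/s.
Δv₂ = v_c2 − v_a = 907.9 m/s.
Total Δv = Δv₁ + Δv₂ = 1994 m/s = 1.994 km/s.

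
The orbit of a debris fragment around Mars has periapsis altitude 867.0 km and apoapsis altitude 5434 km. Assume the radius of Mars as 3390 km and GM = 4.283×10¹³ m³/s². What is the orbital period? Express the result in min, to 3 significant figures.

r_p = 3390 + 867.0 = 4257.0 km = 4.2570×10⁶ m.
r_a = 3390 + 5434 = 8824.0 km = 8.8240×10⁶ m.
Semi-major axis a = (r_p + r_a)/2 = (4257.0 + 8824.0)/2 = 6540.5 km = 6.540×10⁶ m.
By Kepler's third law T = 2π√(a³/μ) = 2π × 2.556×10³ = 1.606×10⁴ s.
= 267.7 min.

T ≈ 268 min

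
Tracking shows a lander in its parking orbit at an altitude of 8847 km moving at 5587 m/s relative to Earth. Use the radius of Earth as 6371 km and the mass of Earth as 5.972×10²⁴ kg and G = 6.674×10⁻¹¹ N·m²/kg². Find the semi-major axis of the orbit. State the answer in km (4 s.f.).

a ≈ 18830 km

μ = GM = 6.674×10⁻¹¹ × 5.972×10²⁴ = 3.986×10¹⁴ m³/s².
r = 6371 + 8847 = 15218 km = 1.522×10⁷ m.
Vis-viva rearranged: 1/a = 2/r − v²/μ = 1.314×10⁻⁷ − 7.832×10⁻⁸ = 5.311×10⁻⁸ m⁻¹.
a = 1.883×10⁷ m = 18830 km.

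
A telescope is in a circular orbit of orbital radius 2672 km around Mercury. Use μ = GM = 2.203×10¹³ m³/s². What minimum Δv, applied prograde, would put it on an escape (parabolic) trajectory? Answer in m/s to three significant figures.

r = 2672 km = 2.672×10⁶ m.
Circular speed v_c = √(μ/r) = 2871 m/s.
Escape speed v_esc = √(2μ/r) = √2 × v_c = 4061 m/s.
Δv = v_esc − v_c = 1189 m/s.

Δv ≈ 1190 m/s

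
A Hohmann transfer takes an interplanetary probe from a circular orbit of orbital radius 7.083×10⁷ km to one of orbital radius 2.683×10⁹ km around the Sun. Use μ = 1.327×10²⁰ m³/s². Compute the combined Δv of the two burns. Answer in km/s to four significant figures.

Δv_total ≈ 22.57 km/s

r₁ = 7.083×10⁷ km = 7.083×10¹⁰ m.
r₂ = 2.683×10⁹ km = 2.683×10¹² m.
Transfer ellipse a_t = (r₁ + r₂)/2 = 1.377×10¹² m.
At r₁: circular v_c1 = √(μ/r₁) = 43280 m/s; transfer-perihelion v_p = √[μ(2/r₁ − 1/a_t)] = 60420 m/s.
Δv₁ = v_p − v_c1 = 17140 m/s.
At r₂: circular v_c2 = √(μ/r₂) = 7033 m/s; transfer-aphelion v_a = √[μ(2/r₂ − 1/a_t)] = 1595 m/s.
Δv₂ = v_c2 − v_a = 5438 m/s.
Total Δv = Δv₁ + Δv₂ = 22570 m/s = 22.57 km/s.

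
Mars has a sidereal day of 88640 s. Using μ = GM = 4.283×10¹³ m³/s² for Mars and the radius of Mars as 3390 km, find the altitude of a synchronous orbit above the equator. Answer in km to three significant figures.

A synchronous orbit has period T, so by Kepler's third law a = (μT²/4π²)^(1/3).
μT²/4π² = 4.283×10¹³ × (8.864×10⁴)² / 39.48 = 8.524×10²¹ m³.
a = 2.043×10⁷ m = 20428 km.
Altitude h = a − R = 20428 − 3390 = 17038 km.

h_sync ≈ 17000 km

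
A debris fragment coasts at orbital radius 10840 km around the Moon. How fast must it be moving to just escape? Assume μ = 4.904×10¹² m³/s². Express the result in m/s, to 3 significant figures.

r = 10840 km = 1.084×10⁷ m.
Escape speed v_esc = √(2μ/r) = √(2 × 4.904×10¹² / 1.084×10⁷) = √(9.048×10⁵) = 951.2 m/s.

v_esc ≈ 951 m/s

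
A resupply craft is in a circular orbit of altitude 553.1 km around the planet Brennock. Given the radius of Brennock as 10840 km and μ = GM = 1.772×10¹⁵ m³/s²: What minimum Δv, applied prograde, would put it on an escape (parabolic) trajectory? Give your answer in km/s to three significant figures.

Δv ≈ 5.17 km/s

r = 10840 + 553.1 = 11393 km = 1.1393×10⁷ m.
Circular speed v_c = √(μ/r) = 12470 m/s.
Escape speed v_esc = √(2μ/r) = √2 × v_c = 17640 m/s.
Δv = v_esc − v_c = 5166 m/s = 5.166 km/s.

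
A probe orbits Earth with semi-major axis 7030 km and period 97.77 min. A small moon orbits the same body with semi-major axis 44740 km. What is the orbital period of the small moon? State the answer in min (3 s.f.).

Kepler's third law: T² ∝ a³, so T₂ = T₁ (a₂/a₁)^(3/2).
a₂/a₁ = 6.364, (a₂/a₁)^(3/2) = 16.06.
T₂ = 97.77 × 16.06 = 1570 min.

T₂ ≈ 1570 min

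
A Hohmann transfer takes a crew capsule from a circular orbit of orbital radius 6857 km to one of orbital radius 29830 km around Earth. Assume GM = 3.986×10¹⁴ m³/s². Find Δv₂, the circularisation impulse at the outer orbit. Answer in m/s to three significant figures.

r₁ = 6857 km = 6.857×10⁶ m.
r₂ = 29830 km = 2.983×10⁷ m.
Transfer ellipse a_t = (r₁ + r₂)/2 = 1.834×10⁷ m.
At r₁: circular v_c1 = √(μ/r₁) = 7624 m/s; transfer-perigee v_p = √[μ(2/r₁ − 1/a_t)] = 9723 m/s.
At r₂: circular v_c2 = √(μ/r₂) = 3655 m/s; transfer-apogee v_a = √[μ(2/r₂ − 1/a_t)] = 2235 m/s.
Δv₂ = v_c2 − v_a = 1421 m/s.

Δv ≈ 1420 m/s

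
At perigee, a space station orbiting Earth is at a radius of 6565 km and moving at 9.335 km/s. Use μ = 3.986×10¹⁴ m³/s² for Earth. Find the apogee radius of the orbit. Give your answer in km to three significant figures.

r_p = 6.565×10⁶ m.
Specific energy ε = v²/2 − μ/r = -1.714×10⁷ J/kg, so a = −μ/(2ε) = 1.162×10⁷ m.
The apsides satisfy r_p + r_a = 2a, so the apogee radius is 2a − r_p = 1.668×10⁷ m = 16684 km.

apogee radius ≈ 16700 km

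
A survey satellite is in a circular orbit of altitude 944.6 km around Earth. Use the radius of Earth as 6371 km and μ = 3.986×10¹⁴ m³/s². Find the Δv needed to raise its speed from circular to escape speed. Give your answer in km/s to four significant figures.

r = 6371 + 944.6 = 7315.6 km = 7.3156×10⁶ m.
Circular speed v_c = √(μ/r) = 7381 m/s.
Escape speed v_esc = √(2μ/r) = √2 × v_c = 10440 m/s.
Δv = v_esc − v_c = 3058 m/s = 3.058 km/s.

Δv ≈ 3.058 km/s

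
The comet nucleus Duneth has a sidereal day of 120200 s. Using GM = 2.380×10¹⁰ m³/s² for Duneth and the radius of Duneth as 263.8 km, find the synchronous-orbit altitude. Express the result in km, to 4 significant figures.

A synchronous orbit has period T, so by Kepler's third law a = (μT²/4π²)^(1/3).
μT²/4π² = 2.380×10¹⁰ × (1.202×10⁵)² / 39.48 = 8.710×10¹⁸ m³.
a = 2.058×10⁶ m = 2057.5 km.
Altitude h = a − R = 2057.5 − 263.8 = 1793.7 km.

h_sync ≈ 1794 km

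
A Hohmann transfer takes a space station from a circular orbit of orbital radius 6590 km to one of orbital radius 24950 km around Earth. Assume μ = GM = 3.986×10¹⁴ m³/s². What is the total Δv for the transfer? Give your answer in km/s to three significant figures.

Δv_total ≈ 3.42 km/s

r₁ = 6590 km = 6.590×10⁶ m.
r₂ = 24950 km = 2.495×10⁷ m.
Transfer ellipse a_t = (r₁ + r₂)/2 = 1.577×10⁷ m.
At r₁: circular v_c1 = √(μ/r₁) = 7777 m/s; transfer-perigee v_p = √[μ(2/r₁ − 1/a_t)] = 9782 m/s.
Δv₁ = v_p − v_c1 = 2005 m/s.
At r₂: circular v_c2 = √(μ/r₂) = 3997 m/s; transfer-apogee v_a = √[μ(2/r₂ − 1/a_t)] = 2584 m/s.
Δv₂ = v_c2 − v_a = 1413 m/s.
Total Δv = Δv₁ + Δv₂ = 3418 m/s = 3.418 km/s.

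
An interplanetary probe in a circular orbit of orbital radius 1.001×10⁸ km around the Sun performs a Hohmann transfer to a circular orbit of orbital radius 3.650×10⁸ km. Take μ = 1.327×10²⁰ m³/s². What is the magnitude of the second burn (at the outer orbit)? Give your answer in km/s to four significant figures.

Δv ≈ 6.558 km/s

r₁ = 1.001×10⁸ km = 1.001×10¹¹ m.
r₂ = 3.650×10⁸ km = 3.650×10¹¹ m.
Transfer ellipse a_t = (r₁ + r₂)/2 = 2.326×10¹¹ m.
At r₁: circular v_c1 = √(μ/r₁) = 36410 m/s; transfer-perihelion v_p = √[μ(2/r₁ − 1/a_t)] = 45610 m/s.
At r₂: circular v_c2 = √(μ/r₂) = 19070 m/s; transfer-aphelion v_a = √[μ(2/r₂ − 1/a_t)] = 12510 m/s.
Δv₂ = v_c2 − v_a = 6558 m/s.
= 6.558 km/s.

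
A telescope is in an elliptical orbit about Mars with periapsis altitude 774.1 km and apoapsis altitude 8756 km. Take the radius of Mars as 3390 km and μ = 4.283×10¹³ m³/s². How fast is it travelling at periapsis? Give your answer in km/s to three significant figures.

v ≈ 3.91 km/s

r_p = 3390 + 774.1 = 4164.1 km = 4.1641×10⁶ m.
r_a = 3390 + 8756 = 12146 km = 1.2146×10⁷ m.
Semi-major axis a = (r_p + r_a)/2 = 8155.1 km = 8.155×10⁶ m.
Vis-viva: v² = μ(2/r − 1/a) = 4.283×10¹³ × (4.803×10⁻⁷ − 1.226×10⁻⁷) = 1.532×10⁷ m²/s².
v = 3914 m/s = 3.914 km/s.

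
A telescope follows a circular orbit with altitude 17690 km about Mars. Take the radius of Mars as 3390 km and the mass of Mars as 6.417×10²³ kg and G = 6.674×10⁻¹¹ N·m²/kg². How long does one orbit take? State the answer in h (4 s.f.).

T ≈ 25.81 h

μ = GM = 6.674×10⁻¹¹ × 6.417×10²³ = 4.283×10¹³ m³/s².
r = 3390 + 17690 = 21080 km = 2.1080×10⁷ m.
Kepler's third law: T = 2π√(r³/μ) = 2π√((2.108×10⁷)³ / 4.283×10¹³).
r³/μ = 2.187×10⁸ s², so T = 2π × 1.479×10⁴ = 9.292×10⁴ s.
Converting: 9.292×10⁴ s ÷ 3600 = 25.81 h.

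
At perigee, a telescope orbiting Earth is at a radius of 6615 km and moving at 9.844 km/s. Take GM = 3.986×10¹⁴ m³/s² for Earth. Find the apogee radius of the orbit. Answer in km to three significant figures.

apogee radius ≈ 27200 km

r_p = 6.615×10⁶ m.
Specific energy ε = v²/2 − μ/r = -1.180×10⁷ J/kg, so a = −μ/(2ε) = 1.688×10⁷ m.
The apsides satisfy r_p + r_a = 2a, so the apogee radius is 2a − r_p = 2.715×10⁷ m = 27151 km.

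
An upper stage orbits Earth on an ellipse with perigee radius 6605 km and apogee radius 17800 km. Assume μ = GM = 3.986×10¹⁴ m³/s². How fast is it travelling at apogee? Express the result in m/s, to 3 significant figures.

v ≈ 3480 m/s

Semi-major axis a = (r_p + r_a)/2 = 12202 km = 1.220×10⁷ m.
Vis-viva: v² = μ(2/r − 1/a) = 3.986×10¹⁴ × (1.124×10⁻⁷ − 8.195×10⁻⁸) = 1.212×10⁷ m²/s².
v = 3482 m/s.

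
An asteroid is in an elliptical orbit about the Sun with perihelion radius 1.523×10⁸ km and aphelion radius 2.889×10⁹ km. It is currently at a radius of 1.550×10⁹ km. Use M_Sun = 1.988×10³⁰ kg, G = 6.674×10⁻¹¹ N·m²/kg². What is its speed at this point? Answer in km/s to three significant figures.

μ = GM = 6.674×10⁻¹¹ × 1.988×10³⁰ = 1.327×10²⁰ m³/s².
Semi-major axis a = (r_p + r_a)/2 = 1.5206×10⁹ km = 1.521×10¹² m.
Vis-viva: v² = μ(2/r − 1/a) = 1.327×10²⁰ × (1.290×10⁻¹² − 6.576×10⁻¹³) = 8.395×10⁷ m²/s².
v = 9162 m/s = 9.162 km/s.

v ≈ 9.16 km/s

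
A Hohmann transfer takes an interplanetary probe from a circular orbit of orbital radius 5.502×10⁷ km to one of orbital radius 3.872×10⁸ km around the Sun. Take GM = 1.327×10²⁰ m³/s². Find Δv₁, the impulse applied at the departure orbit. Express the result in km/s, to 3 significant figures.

Δv ≈ 15.9 km/s

r₁ = 5.502×10⁷ km = 5.502×10¹⁰ m.
r₂ = 3.872×10⁸ km = 3.872×10¹¹ m.
Transfer ellipse a_t = (r₁ + r₂)/2 = 2.211×10¹¹ m.
At r₁: circular v_c1 = √(μ/r₁) = 49110 m/s; transfer-perihelion v_p = √[μ(2/r₁ − 1/a_t)] = 64990 m/s.
Δv₁ = v_p − v_c1 = 15880 m/s.
= 15.88 km/s.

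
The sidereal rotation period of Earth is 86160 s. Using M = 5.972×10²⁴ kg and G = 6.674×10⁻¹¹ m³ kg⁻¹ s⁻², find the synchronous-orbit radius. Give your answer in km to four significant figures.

r_sync ≈ 42160 km

μ = GM = 6.674×10⁻¹¹ × 5.972×10²⁴ = 3.986×10¹⁴ m³/s².
A synchronous orbit has period T, so by Kepler's third law a = (μT²/4π²)^(1/3).
μT²/4π² = 3.986×10¹⁴ × (8.616×10⁴)² / 39.48 = 7.495×10²² m³.
a = 4.216×10⁷ m = 42162 km.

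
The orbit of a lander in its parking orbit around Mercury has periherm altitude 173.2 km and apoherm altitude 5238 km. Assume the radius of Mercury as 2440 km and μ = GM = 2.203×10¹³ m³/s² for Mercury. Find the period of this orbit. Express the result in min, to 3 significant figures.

T ≈ 260 min

r_p = 2440 + 173.2 = 2613.2 km = 2.6132×10⁶ m.
r_a = 2440 + 5238 = 7678.0 km = 7.6780×10⁶ m.
Semi-major axis a = (r_p + r_a)/2 = (2613.2 + 7678.0)/2 = 5145.6 km = 5.146×10⁶ m.
By Kepler's third law T = 2π√(a³/μ) = 2π × 2.487×10³ = 1.563×10⁴ s.
= 260.4 min.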